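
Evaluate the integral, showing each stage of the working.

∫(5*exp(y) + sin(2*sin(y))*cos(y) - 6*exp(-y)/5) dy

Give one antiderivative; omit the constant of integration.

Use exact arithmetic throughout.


Step 1. Rewrite: now ∫(sin(2*sin(y))*cos(y)) dy + ∫(-6*exp(-y)/5) dy + ∫(5*exp(y)) dy.
Step 2. Evaluate the standard form: now ∫(sin(2*sin(y))*cos(y)) dy + ∫(5*exp(y)) dy + 6*exp(-y)/5.
Step 3. Evaluate the standard form: now 5*exp(y) + ∫(sin(2*sin(y))*cos(y)) dy + 6*exp(-y)/5.
Step 4. Substitute u = sin(y), turning ∫(sin(2*sin(y))*cos(y)) dy into ∫(sin(2*u)) du: now 5*exp(y) + ∫(sin(2*u)) du + 6*exp(-y)/5.
Step 5. Evaluate the standard form: now 5*exp(y) - cos(2*u)/2 + 6*exp(-y)/5.
Step 6. Substitute back u = sin(y): now 5*exp(y) - cos(2*sin(y))/2 + 6*exp(-y)/5.
Answer: 5*exp(y) - cos(2*sin(y))/2 + 6*exp(-y)/5.


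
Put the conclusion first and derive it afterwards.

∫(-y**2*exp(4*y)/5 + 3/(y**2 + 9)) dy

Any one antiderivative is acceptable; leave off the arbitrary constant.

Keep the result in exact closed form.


The answer is -y**2*exp(4*y)/20 + y*exp(4*y)/40 - exp(4*y)/160 + atan(y/3).
Step 1. Rewrite: now ∫(-y**2*exp(4*y)/5) dy + ∫(3/(y**2 + 9)) dy.
Step 2. Evaluate the standard form: now atan(y/3) + ∫(-y**2*exp(4*y)/5) dy.
Step 3. Integrate ∫(-y**2*exp(4*y)/5) dy by parts with u = y**2, dv = (-exp(4*y)/5) dy, so v = -exp(4*y)/20: now -y**2*exp(4*y)/20 + atan(y/3) + ∫(y*exp(4*y)/10) dy.
Step 4. Integrate ∫(y*exp(4*y)/10) dy by parts with u = y, dv = (exp(4*y)/10) dy, so v = exp(4*y)/40: now -y**2*exp(4*y)/20 + y*exp(4*y)/40 + atan(y/3) + ∫(-exp(4*y)/40) dy.
Step 5. Evaluate the standard form: now -y**2*exp(4*y)/20 + y*exp(4*y)/40 - exp(4*y)/160 + atan(y/3).
Answer: -y**2*exp(4*y)/20 + y*exp(4*y)/40 - exp(4*y)/160 + atan(y/3).


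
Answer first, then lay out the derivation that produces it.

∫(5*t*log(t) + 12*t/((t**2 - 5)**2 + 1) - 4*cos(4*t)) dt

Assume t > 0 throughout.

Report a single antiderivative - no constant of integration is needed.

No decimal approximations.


The answer is 5*t**2*log(t)/2 - 5*t**2/4 - sin(4*t) + 6*atan(t**2 - 5).
Step 1. Rewrite: now ∫(12*t/((t**2 - 5)**2 + 1)) dt + ∫(5*t*log(t)) dt + ∫(-4*cos(4*t)) dt.
Step 2. Integrate ∫(5*t*log(t)) dt by parts with u = log(t), dv = (5*t) dt, so v = 5*t**2/2 [assuming t > 0]: now 5*t**2*log(t)/2 + ∫(-5*t/2) dt + ∫(12*t/((t**2 - 5)**2 + 1)) dt + ∫(-4*cos(4*t)) dt.
Step 3. Evaluate the standard form: now 5*t**2*log(t)/2 - 5*t**2/4 + ∫(12*t/((t**2 - 5)**2 + 1)) dt + ∫(-4*cos(4*t)) dt.
Step 4. Evaluate the standard form: now 5*t**2*log(t)/2 - 5*t**2/4 - sin(4*t) + ∫(12*t/((t**2 - 5)**2 + 1)) dt.
Step 5. Substitute u = t**2 - 5, turning ∫(12*t/((t**2 - 5)**2 + 1)) dt into ∫(6/(u**2 + 1)) du: now 5*t**2*log(t)/2 - 5*t**2/4 - sin(4*t) + ∫(6/(u**2 + 1)) du.
Step 6. Evaluate the standard form: now 5*t**2*log(t)/2 - 5*t**2/4 - sin(4*t) + 6*atan(u).
Step 7. Substitute back u = t**2 - 5: now 5*t**2*log(t)/2 - 5*t**2/4 - sin(4*t) + 6*atan(t**2 - 5).
Answer: 5*t**2*log(t)/2 - 5*t**2/4 - sin(4*t) + 6*atan(t**2 - 5).


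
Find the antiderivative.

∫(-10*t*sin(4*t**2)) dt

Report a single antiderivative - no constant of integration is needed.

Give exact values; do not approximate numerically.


Answer: 5*cos(4*t**2)/4.


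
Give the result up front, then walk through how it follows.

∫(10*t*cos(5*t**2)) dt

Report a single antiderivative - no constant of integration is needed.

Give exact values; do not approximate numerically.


The answer is sin(5*t**2).
Step 1. Substitute u = t**2, turning ∫(10*t*cos(5*t**2)) dt into ∫(5*cos(5*u)) du: now ∫(5*cos(5*u)) du.
Step 2. Evaluate the standard form: now sin(5*u).
Step 3. Substitute back u = t**2: now sin(5*t**2).
Answer: sin(5*t**2).


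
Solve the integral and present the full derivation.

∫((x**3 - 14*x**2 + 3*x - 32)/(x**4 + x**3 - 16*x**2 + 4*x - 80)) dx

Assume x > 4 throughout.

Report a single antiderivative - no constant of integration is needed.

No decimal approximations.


Step 1. Decompose ∫((x**3 - 14*x**2 + 3*x - 32)/(x**4 + x**3 - 16*x**2 + 4*x - 80)) dx by partial fractions, (x**3 - 14*x**2 + 3*x - 32)/(x**4 + x**3 - 16*x**2 + 4*x - 80) = -1/(x**2 + 4) + 2/(x + 5) - 1/(x - 4): now ∫(-1/(x - 4)) dx + ∫(2/(x + 5)) dx + ∫(-1/(x**2 + 4)) dx.
Step 2. Evaluate the standard form [assuming x > -5]: now 2*log(x + 5) + ∫(-1/(x - 4)) dx + ∫(-1/(x**2 + 4)) dx.
Step 3. Evaluate the standard form [assuming x > 4]: now -log(x - 4) + 2*log(x + 5) + ∫(-1/(x**2 + 4)) dx.
Step 4. Evaluate the standard form: now -log(x - 4) + 2*log(x + 5) - atan(x/2)/2.
Answer: -log(x - 4) + 2*log(x + 5) - atan(x/2)/2.


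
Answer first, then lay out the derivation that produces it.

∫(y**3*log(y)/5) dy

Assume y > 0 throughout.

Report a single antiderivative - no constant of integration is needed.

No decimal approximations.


The answer is y**4*log(y)/20 - y**4/80.
Step 1. Integrate ∫(y**3*log(y)/5) dy by parts with u = log(y), dv = (y**3/5) dy, so v = y**4/20 [assuming y > 0]: now y**4*log(y)/20 + ∫(-y**3/20) dy.
Step 2. Evaluate the standard form: now y**4*log(y)/20 - y**4/80.
Answer: y**4*log(y)/20 - y**4/80.


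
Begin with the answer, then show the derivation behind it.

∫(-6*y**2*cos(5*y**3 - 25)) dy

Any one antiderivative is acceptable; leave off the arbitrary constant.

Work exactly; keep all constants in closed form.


The answer is -2*sin(5*y**3 - 25)/5.
Step 1. Substitute u = y**3 - 5, turning ∫(-6*y**2*cos(5*y**3 - 25)) dy into ∫(-2*cos(5*u)) du: now ∫(-2*cos(5*u)) du.
Step 2. Evaluate the standard form: now -2*sin(5*u)/5.
Step 3. Substitute back u = y**3 - 5: now -2*sin(5*y**3 - 25)/5.
Answer: -2*sin(5*y**3 - 25)/5.


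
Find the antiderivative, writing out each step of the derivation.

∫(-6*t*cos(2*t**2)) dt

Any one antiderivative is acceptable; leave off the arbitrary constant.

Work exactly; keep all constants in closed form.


Step 1. Substitute u = t**2, turning ∫(-6*t*cos(2*t**2)) dt into ∫(-3*cos(2*u)) du: now ∫(-3*cos(2*u)) du.
Step 2. Evaluate the standard form: now -3*sin(2*u)/2.
Step 3. Substitute back u = t**2: now -3*sin(2*t**2)/2.
Answer: -3*sin(2*t**2)/2.


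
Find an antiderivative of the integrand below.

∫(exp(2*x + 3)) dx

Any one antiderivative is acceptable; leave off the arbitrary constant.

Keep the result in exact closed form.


Answer: exp(2*x + 3)/2.


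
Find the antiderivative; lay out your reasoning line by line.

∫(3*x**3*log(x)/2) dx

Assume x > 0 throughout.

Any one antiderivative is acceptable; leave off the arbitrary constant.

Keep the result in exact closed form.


Step 1. Integrate ∫(3*x**3*log(x)/2) dx by parts with u = log(x), dv = (3*x**3/2) dx, so v = 3*x**4/8 [assuming x > 0]: now 3*x**4*log(x)/8 + ∫(-3*x**3/8) dx.
Step 2. Evaluate the standard form: now 3*x**4*log(x)/8 - 3*x**4/32.
Answer: 3*x**4*log(x)/8 - 3*x**4/32.


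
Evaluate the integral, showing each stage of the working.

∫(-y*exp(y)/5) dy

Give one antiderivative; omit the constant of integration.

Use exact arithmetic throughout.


Step 1. Integrate ∫(-y*exp(y)/5) dy by parts with u = y, dv = (-exp(y)/5) dy, so v = -exp(y)/5: now -y*exp(y)/5 + ∫(exp(y)/5) dy.
Step 2. Evaluate the standard form: now -y*exp(y)/5 + exp(y)/5.
Answer: -y*exp(y)/5 + exp(y)/5.


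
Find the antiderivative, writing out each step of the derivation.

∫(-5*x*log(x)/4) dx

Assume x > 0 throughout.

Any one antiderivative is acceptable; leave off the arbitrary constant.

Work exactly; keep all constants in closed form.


Step 1. Integrate ∫(-5*x*log(x)/4) dx by parts with u = log(x), dv = (-5*x/4) dx, so v = -5*x**2/8 [assuming x > 0]: now -5*x**2*log(x)/8 + ∫(5*x/8) dx.
Step 2. Evaluate the standard form: now -5*x**2*log(x)/8 + 5*x**2/16.
Answer: -5*x**2*log(x)/8 + 5*x**2/16.


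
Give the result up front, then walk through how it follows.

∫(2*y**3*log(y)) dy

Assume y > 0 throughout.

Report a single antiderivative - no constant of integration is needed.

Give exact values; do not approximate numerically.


The answer is y**4*log(y)/2 - y**4/8.
Step 1. Integrate ∫(2*y**3*log(y)) dy by parts with u = log(y), dv = (2*y**3) dy, so v = y**4/2 [assuming y > 0]: now y**4*log(y)/2 + ∫(-y**3/2) dy.
Step 2. Evaluate the standard form: now y**4*log(y)/2 - y**4/8.
Answer: y**4*log(y)/2 - y**4/8.


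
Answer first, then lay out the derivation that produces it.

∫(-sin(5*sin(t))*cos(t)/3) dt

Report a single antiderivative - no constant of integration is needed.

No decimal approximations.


The answer is cos(5*sin(t))/15.
Step 1. Substitute u = sin(t), turning ∫(-sin(5*sin(t))*cos(t)/3) dt into ∫(-sin(5*u)/3) du: now ∫(-sin(5*u)/3) du.
Step 2. Evaluate the standard form: now cos(5*u)/15.
Step 3. Substitute back u = sin(t): now cos(5*sin(t))/15.
Answer: cos(5*sin(t))/15.


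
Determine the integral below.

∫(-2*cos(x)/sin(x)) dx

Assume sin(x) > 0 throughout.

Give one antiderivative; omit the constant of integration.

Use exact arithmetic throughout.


Answer: -2*log(sin(x)).


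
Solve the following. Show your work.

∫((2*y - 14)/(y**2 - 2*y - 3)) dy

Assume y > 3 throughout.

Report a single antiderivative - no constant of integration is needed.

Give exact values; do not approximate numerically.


Step 1. Decompose ∫((2*y - 14)/(y**2 - 2*y - 3)) dy by partial fractions, (2*y - 14)/(y**2 - 2*y - 3) = 4/(y + 1) - 2/(y - 3): now ∫(-2/(y - 3)) dy + ∫(4/(y + 1)) dy.
Step 2. Evaluate the standard form [assuming y > 3]: now -2*log(y - 3) + ∫(4/(y + 1)) dy.
Step 3. Evaluate the standard form [assuming y > -1]: now -2*log(y - 3) + 4*log(y + 1).
Answer: -2*log(y - 3) + 4*log(y + 1).


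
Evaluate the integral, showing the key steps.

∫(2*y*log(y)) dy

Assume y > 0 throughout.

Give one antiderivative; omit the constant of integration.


Step 1. Integrate ∫(2*y*log(y)) dy by parts with u = log(y), dv = (2*y) dy, so v = y**2 [assuming y > 0]: now y**2*log(y) + ∫(-y) dy.
Step 2. Evaluate the standard form: now y**2*log(y) - y**2/2.
Answer: y**2*log(y) - y**2/2.


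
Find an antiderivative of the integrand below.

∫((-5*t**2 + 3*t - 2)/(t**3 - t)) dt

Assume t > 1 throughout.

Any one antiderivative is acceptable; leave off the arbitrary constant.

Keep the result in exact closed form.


Answer: 2*log(t) - 2*log(t - 1) - 5*log(t + 1).


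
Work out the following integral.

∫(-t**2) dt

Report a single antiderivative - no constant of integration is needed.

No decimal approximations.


Answer: -t**3/3.


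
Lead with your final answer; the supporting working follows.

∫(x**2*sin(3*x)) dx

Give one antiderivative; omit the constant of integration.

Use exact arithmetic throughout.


The answer is -x**2*cos(3*x)/3 + 2*x*sin(3*x)/9 + 2*cos(3*x)/27.
Step 1. Integrate ∫(x**2*sin(3*x)) dx by parts with u = x**2, dv = (sin(3*x)) dx, so v = -cos(3*x)/3: now -x**2*cos(3*x)/3 + ∫(2*x*cos(3*x)/3) dx.
Step 2. Integrate ∫(2*x*cos(3*x)/3) dx by parts with u = x, dv = (2*cos(3*x)/3) dx, so v = 2*sin(3*x)/9: now -x**2*cos(3*x)/3 + 2*x*sin(3*x)/9 + ∫(-2*sin(3*x)/9) dx.
Step 3. Evaluate the standard form: now -x**2*cos(3*x)/3 + 2*x*sin(3*x)/9 + 2*cos(3*x)/27.
Answer: -x**2*cos(3*x)/3 + 2*x*sin(3*x)/9 + 2*cos(3*x)/27.


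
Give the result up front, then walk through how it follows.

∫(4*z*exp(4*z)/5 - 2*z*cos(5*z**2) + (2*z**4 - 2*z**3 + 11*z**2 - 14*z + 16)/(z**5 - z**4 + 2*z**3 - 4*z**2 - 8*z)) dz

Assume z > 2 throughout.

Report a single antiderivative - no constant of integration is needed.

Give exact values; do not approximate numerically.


The answer is z*exp(4*z)/5 - exp(4*z)/20 - 2*log(z) + log(z - 2) + 3*log(z + 1) - sin(5*z**2)/5 + atan(z/2)/2.
Step 1. Rewrite: now ∫(4*z*exp(4*z)/5) dz + ∫(-2*z*cos(5*z**2)) dz + ∫((2*z**4 - 2*z**3 + 11*z**2 - 14*z + 16)/(z**5 - z**4 + 2*z**3 - 4*z**2 - 8*z)) dz.
Step 2. Integrate ∫(4*z*exp(4*z)/5) dz by parts with u = z, dv = (4*exp(4*z)/5) dz, so v = exp(4*z)/5: now z*exp(4*z)/5 + ∫(-2*z*cos(5*z**2)) dz + ∫((2*z**4 - 2*z**3 + 11*z**2 - 14*z + 16)/(z**5 - z**4 + 2*z**3 - 4*z**2 - 8*z)) dz + ∫(-exp(4*z)/5) dz.
Step 3. Evaluate the standard form: now z*exp(4*z)/5 - exp(4*z)/20 + ∫(-2*z*cos(5*z**2)) dz + ∫((2*z**4 - 2*z**3 + 11*z**2 - 14*z + 16)/(z**5 - z**4 + 2*z**3 - 4*z**2 - 8*z)) dz.
Step 4. Substitute u = z**2, turning ∫(-2*z*cos(5*z**2)) dz into ∫(-cos(5*u)) du: now z*exp(4*z)/5 - exp(4*z)/20 + ∫((2*z**4 - 2*z**3 + 11*z**2 - 14*z + 16)/(z**5 - z**4 + 2*z**3 - 4*z**2 - 8*z)) dz + ∫(-cos(5*u)) du.
Step 5. Evaluate the standard form: now z*exp(4*z)/5 - exp(4*z)/20 - sin(5*u)/5 + ∫((2*z**4 - 2*z**3 + 11*z**2 - 14*z + 16)/(z**5 - z**4 + 2*z**3 - 4*z**2 - 8*z)) dz.
Step 6. Substitute back u = z**2: now z*exp(4*z)/5 - exp(4*z)/20 - sin(5*z**2)/5 + ∫((2*z**4 - 2*z**3 + 11*z**2 - 14*z + 16)/(z**5 - z**4 + 2*z**3 - 4*z**2 - 8*z)) dz.
Step 7. Decompose ∫((2*z**4 - 2*z**3 + 11*z**2 - 14*z + 16)/(z**5 - z**4 + 2*z**3 - 4*z**2 - 8*z)) dz by partial fractions, (2*z**4 - 2*z**3 + 11*z**2 - 14*z + 16)/(z**5 - z**4 + 2*z**3 - 4*z**2 - 8*z) = 1/(z**2 + 4) + 3/(z + 1) + 1/(z - 2) - 2/z: now z*exp(4*z)/5 - exp(4*z)/20 - sin(5*z**2)/5 + ∫(-2/z) dz + ∫(1/(z - 2)) dz + ∫(3/(z + 1)) dz + ∫(1/(z**2 + 4)) dz.
Step 8. Evaluate the standard form [assuming z > 0]: now z*exp(4*z)/5 - exp(4*z)/20 - 2*log(z) - sin(5*z**2)/5 + ∫(1/(z - 2)) dz + ∫(3/(z + 1)) dz + ∫(1/(z**2 + 4)) dz.
Step 9. Evaluate the standard form [assuming z > 2]: now z*exp(4*z)/5 - exp(4*z)/20 - 2*log(z) + log(z - 2) - sin(5*z**2)/5 + ∫(3/(z + 1)) dz + ∫(1/(z**2 + 4)) dz.
Step 10. Evaluate the standard form [assuming z > -1]: now z*exp(4*z)/5 - exp(4*z)/20 - 2*log(z) + log(z - 2) + 3*log(z + 1) - sin(5*z**2)/5 + ∫(1/(z**2 + 4)) dz.
Step 11. Evaluate the standard form: now z*exp(4*z)/5 - exp(4*z)/20 - 2*log(z) + log(z - 2) + 3*log(z + 1) - sin(5*z**2)/5 + atan(z/2)/2.
Answer: z*exp(4*z)/5 - exp(4*z)/20 - 2*log(z) + log(z - 2) + 3*log(z + 1) - sin(5*z**2)/5 + atan(z/2)/2.


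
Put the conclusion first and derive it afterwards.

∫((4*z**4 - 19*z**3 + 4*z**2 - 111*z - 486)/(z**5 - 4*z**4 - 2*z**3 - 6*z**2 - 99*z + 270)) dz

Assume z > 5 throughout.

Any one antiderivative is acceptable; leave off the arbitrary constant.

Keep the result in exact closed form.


The answer is -log(z - 5) + 4*log(z - 2) + log(z + 3) - atan(z/3).
Step 1. Decompose ∫((4*z**4 - 19*z**3 + 4*z**2 - 111*z - 486)/(z**5 - 4*z**4 - 2*z**3 - 6*z**2 - 99*z + 270)) dz by partial fractions, (4*z**4 - 19*z**3 + 4*z**2 - 111*z - 486)/(z**5 - 4*z**4 - 2*z**3 - 6*z**2 - 99*z + 270) = -3/(z**2 + 9) + 1/(z + 3) + 4/(z - 2) - 1/(z - 5): now ∫(-1/(z - 5)) dz + ∫(4/(z - 2)) dz + ∫(1/(z + 3)) dz + ∫(-3/(z**2 + 9)) dz.
Step 2. Evaluate the standard form [assuming z > -3]: now log(z + 3) + ∫(-1/(z - 5)) dz + ∫(4/(z - 2)) dz + ∫(-3/(z**2 + 9)) dz.
Step 3. Evaluate the standard form [assuming z > 2]: now 4*log(z - 2) + log(z + 3) + ∫(-1/(z - 5)) dz + ∫(-3/(z**2 + 9)) dz.
Step 4. Evaluate the standard form [assuming z > 5]: now -log(z - 5) + 4*log(z - 2) + log(z + 3) + ∫(-3/(z**2 + 9)) dz.
Step 5. Evaluate the standard form: now -log(z - 5) + 4*log(z - 2) + log(z + 3) - atan(z/3).
Answer: -log(z - 5) + 4*log(z - 2) + log(z + 3) - atan(z/3).


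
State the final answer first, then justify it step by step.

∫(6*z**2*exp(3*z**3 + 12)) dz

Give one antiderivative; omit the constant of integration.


The answer is 2*exp(3*z**3 + 12)/3.
Step 1. Substitute u = z**3 + 4, turning ∫(6*z**2*exp(3*z**3 + 12)) dz into ∫(2*exp(3*u)) du: now ∫(2*exp(3*u)) du.
Step 2. Evaluate the standard form: now 2*exp(3*u)/3.
Step 3. Substitute back u = z**3 + 4: now 2*exp(3*z**3 + 12)/3.
Answer: 2*exp(3*z**3 + 12)/3.


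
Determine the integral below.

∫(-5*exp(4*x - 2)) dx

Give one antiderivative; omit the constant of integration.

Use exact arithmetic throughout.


Answer: -5*exp(4*x - 2)/4.


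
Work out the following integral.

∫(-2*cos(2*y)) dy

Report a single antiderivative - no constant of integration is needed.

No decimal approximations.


Answer: -sin(2*y).


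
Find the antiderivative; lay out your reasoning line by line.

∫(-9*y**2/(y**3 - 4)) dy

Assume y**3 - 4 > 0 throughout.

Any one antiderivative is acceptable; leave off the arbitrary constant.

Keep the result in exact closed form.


Step 1. Substitute u = y**3 - 4, turning ∫(-9*y**2/(y**3 - 4)) dy into ∫(-3/u) du: now ∫(-3/u) du.
Step 2. Evaluate the standard form [assuming u > 0]: now -3*log(u).
Step 3. Substitute back u = y**3 - 4: now -3*log(y**3 - 4).
Answer: -3*log(y**3 - 4).


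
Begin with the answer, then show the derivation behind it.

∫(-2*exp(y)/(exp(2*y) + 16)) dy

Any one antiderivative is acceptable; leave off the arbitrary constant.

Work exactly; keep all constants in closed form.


The answer is -atan(exp(y)/4)/2.
Step 1. Substitute u = exp(y), turning ∫(-2*exp(y)/(exp(2*y) + 16)) dy into ∫(-2/(u**2 + 16)) du: now ∫(-2/(u**2 + 16)) du.
Step 2. Evaluate the standard form: now -atan(u/4)/2.
Step 3. Substitute back u = exp(y): now -atan(exp(y)/4)/2.
Answer: -atan(exp(y)/4)/2.


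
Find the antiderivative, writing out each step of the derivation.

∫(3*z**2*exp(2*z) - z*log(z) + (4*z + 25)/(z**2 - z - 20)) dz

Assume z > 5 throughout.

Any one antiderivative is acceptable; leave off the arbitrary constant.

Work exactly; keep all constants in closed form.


Step 1. Rewrite: now ∫(-z*log(z)) dz + ∫(3*z**2*exp(2*z)) dz + ∫((4*z + 25)/(z**2 - z - 20)) dz.
Step 2. Integrate ∫(-z*log(z)) dz by parts with u = log(z), dv = (-z) dz, so v = -z**2/2 [assuming z > 0]: now -z**2*log(z)/2 + ∫(z/2) dz + ∫(3*z**2*exp(2*z)) dz + ∫((4*z + 25)/(z**2 - z - 20)) dz.
Step 3. Evaluate the standard form: now -z**2*log(z)/2 + z**2/4 + ∫(3*z**2*exp(2*z)) dz + ∫((4*z + 25)/(z**2 - z - 20)) dz.
Step 4. Integrate ∫(3*z**2*exp(2*z)) dz by parts with u = z**2, dv = (3*exp(2*z)) dz, so v = 3*exp(2*z)/2: now 3*z**2*exp(2*z)/2 - z**2*log(z)/2 + z**2/4 + ∫(-3*z*exp(2*z)) dz + ∫((4*z + 25)/(z**2 - z - 20)) dz.
Step 5. Integrate ∫(-3*z*exp(2*z)) dz by parts with u = z, dv = (-3*exp(2*z)) dz, so v = -3*exp(2*z)/2: now 3*z**2*exp(2*z)/2 - z**2*log(z)/2 + z**2/4 - 3*z*exp(2*z)/2 + ∫((4*z + 25)/(z**2 - z - 20)) dz + ∫(3*exp(2*z)/2) dz.
Step 6. Evaluate the standard form: now 3*z**2*exp(2*z)/2 - z**2*log(z)/2 + z**2/4 - 3*z*exp(2*z)/2 + 3*exp(2*z)/4 + ∫((4*z + 25)/(z**2 - z - 20)) dz.
Step 7. Decompose ∫((4*z + 25)/(z**2 - z - 20)) dz by partial fractions, (4*z + 25)/(z**2 - z - 20) = -1/(z + 4) + 5/(z - 5): now 3*z**2*exp(2*z)/2 - z**2*log(z)/2 + z**2/4 - 3*z*exp(2*z)/2 + 3*exp(2*z)/4 + ∫(5/(z - 5)) dz + ∫(-1/(z + 4)) dz.
Step 8. Evaluate the standard form [assuming z > -4]: now 3*z**2*exp(2*z)/2 - z**2*log(z)/2 + z**2/4 - 3*z*exp(2*z)/2 + 3*exp(2*z)/4 - log(z + 4) + ∫(5/(z - 5)) dz.
Step 9. Evaluate the standard form [assuming z > 5]: now 3*z**2*exp(2*z)/2 - z**2*log(z)/2 + z**2/4 - 3*z*exp(2*z)/2 + 3*exp(2*z)/4 + 5*log(z - 5) - log(z + 4).
Answer: 3*z**2*exp(2*z)/2 - z**2*log(z)/2 + z**2/4 - 3*z*exp(2*z)/2 + 3*exp(2*z)/4 + 5*log(z - 5) - log(z + 4).


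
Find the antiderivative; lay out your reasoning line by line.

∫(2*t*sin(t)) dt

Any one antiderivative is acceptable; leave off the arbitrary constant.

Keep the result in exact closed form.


Step 1. Integrate ∫(2*t*sin(t)) dt by parts with u = t, dv = (2*sin(t)) dt, so v = -2*cos(t): now -2*t*cos(t) + ∫(2*cos(t)) dt.
Step 2. Evaluate the standard form: now -2*t*cos(t) + 2*sin(t).
Answer: -2*t*cos(t) + 2*sin(t).


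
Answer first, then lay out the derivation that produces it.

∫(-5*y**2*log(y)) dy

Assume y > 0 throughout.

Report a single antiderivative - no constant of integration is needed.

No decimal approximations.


The answer is -5*y**3*log(y)/3 + 5*y**3/9.
Step 1. Integrate ∫(-5*y**2*log(y)) dy by parts with u = log(y), dv = (-5*y**2) dy, so v = -5*y**3/3 [assuming y > 0]: now -5*y**3*log(y)/3 + ∫(5*y**2/3) dy.
Step 2. Evaluate the standard form: now -5*y**3*log(y)/3 + 5*y**3/9.
Answer: -5*y**3*log(y)/3 + 5*y**3/9.


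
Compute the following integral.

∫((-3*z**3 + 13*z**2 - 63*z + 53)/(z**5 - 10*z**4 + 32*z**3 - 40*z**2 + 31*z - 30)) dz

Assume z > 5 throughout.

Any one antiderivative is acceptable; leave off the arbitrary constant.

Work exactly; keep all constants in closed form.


Answer: -2*log(z - 5) + 5*log(z - 3) - 3*log(z - 2) - 2*atan(z).


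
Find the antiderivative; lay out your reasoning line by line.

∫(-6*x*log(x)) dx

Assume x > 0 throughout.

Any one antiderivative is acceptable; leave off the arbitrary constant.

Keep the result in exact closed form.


Step 1. Integrate ∫(-6*x*log(x)) dx by parts with u = log(x), dv = (-6*x) dx, so v = -3*x**2 [assuming x > 0]: now -3*x**2*log(x) + ∫(3*x) dx.
Step 2. Evaluate the standard form: now -3*x**2*log(x) + 3*x**2/2.
Answer: -3*x**2*log(x) + 3*x**2/2.


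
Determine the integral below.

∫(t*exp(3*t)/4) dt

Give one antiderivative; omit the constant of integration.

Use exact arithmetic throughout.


Answer: t*exp(3*t)/12 - exp(3*t)/36.


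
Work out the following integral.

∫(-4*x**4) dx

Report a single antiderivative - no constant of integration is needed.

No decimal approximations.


Answer: -4*x**5/5.


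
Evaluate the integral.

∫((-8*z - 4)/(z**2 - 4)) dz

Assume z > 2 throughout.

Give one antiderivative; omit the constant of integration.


Answer: -5*log(z - 2) - 3*log(z + 2).


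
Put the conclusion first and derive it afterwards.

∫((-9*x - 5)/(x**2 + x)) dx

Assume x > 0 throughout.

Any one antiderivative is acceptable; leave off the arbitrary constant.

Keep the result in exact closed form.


The answer is -5*log(x) - 4*log(x + 1).
Step 1. Decompose ∫((-9*x - 5)/(x**2 + x)) dx by partial fractions, (-9*x - 5)/(x**2 + x) = -4/(x + 1) - 5/x: now ∫(-5/x) dx + ∫(-4/(x + 1)) dx.
Step 2. Evaluate the standard form [assuming x > 0]: now -5*log(x) + ∫(-4/(x + 1)) dx.
Step 3. Evaluate the standard form [assuming x > -1]: now -5*log(x) - 4*log(x + 1).
Answer: -5*log(x) - 4*log(x + 1).


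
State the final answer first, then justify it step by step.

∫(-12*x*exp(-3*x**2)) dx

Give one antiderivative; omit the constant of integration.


The answer is 2*exp(-3*x**2).
Step 1. Substitute u = x**2, turning ∫(-12*x*exp(-3*x**2)) dx into ∫(-6*exp(-3*u)) du: now ∫(-6*exp(-3*u)) du.
Step 2. Evaluate the standard form: now 2*exp(-3*u).
Step 3. Substitute back u = x**2: now 2*exp(-3*x**2).
Answer: 2*exp(-3*x**2).


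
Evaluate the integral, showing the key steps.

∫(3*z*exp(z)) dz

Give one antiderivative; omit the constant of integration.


Step 1. Integrate ∫(3*z*exp(z)) dz by parts with u = z, dv = (3*exp(z)) dz, so v = 3*exp(z): now 3*z*exp(z) + ∫(-3*exp(z)) dz.
Step 2. Evaluate the standard form: now 3*z*exp(z) - 3*exp(z).
Answer: 3*z*exp(z) - 3*exp(z).


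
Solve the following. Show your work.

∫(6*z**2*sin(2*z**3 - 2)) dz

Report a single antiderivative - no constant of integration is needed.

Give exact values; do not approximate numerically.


Step 1. Substitute u = z**3 - 1, turning ∫(6*z**2*sin(2*z**3 - 2)) dz into ∫(2*sin(2*u)) du: now ∫(2*sin(2*u)) du.
Step 2. Evaluate the standard form: now -cos(2*u).
Step 3. Substitute back u = z**3 - 1: now -cos(2*z**3 - 2).
Answer: -cos(2*z**3 - 2).


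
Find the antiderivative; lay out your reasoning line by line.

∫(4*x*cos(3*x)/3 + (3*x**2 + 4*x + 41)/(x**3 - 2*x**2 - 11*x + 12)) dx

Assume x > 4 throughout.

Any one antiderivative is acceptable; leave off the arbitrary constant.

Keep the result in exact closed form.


Step 1. Rewrite: now ∫(4*x*cos(3*x)/3) dx + ∫((3*x**2 + 4*x + 41)/(x**3 - 2*x**2 - 11*x + 12)) dx.
Step 2. Decompose ∫((3*x**2 + 4*x + 41)/(x**3 - 2*x**2 - 11*x + 12)) dx by partial fractions, (3*x**2 + 4*x + 41)/(x**3 - 2*x**2 - 11*x + 12) = 2/(x + 3) - 4/(x - 1) + 5/(x - 4): now ∫(4*x*cos(3*x)/3) dx + ∫(5/(x - 4)) dx + ∫(-4/(x - 1)) dx + ∫(2/(x + 3)) dx.
Step 3. Evaluate the standard form [assuming x > 1]: now -4*log(x - 1) + ∫(4*x*cos(3*x)/3) dx + ∫(5/(x - 4)) dx + ∫(2/(x + 3)) dx.
Step 4. Evaluate the standard form [assuming x > 4]: now 5*log(x - 4) - 4*log(x - 1) + ∫(4*x*cos(3*x)/3) dx + ∫(2/(x + 3)) dx.
Step 5. Evaluate the standard form [assuming x > -3]: now 5*log(x - 4) - 4*log(x - 1) + 2*log(x + 3) + ∫(4*x*cos(3*x)/3) dx.
Step 6. Integrate ∫(4*x*cos(3*x)/3) dx by parts with u = x, dv = (4*cos(3*x)/3) dx, so v = 4*sin(3*x)/9: now 4*x*sin(3*x)/9 + 5*log(x - 4) - 4*log(x - 1) + 2*log(x + 3) + ∫(-4*sin(3*x)/9) dx.
Step 7. Evaluate the standard form: now 4*x*sin(3*x)/9 + 5*log(x - 4) - 4*log(x - 1) + 2*log(x + 3) + 4*cos(3*x)/27.
Answer: 4*x*sin(3*x)/9 + 5*log(x - 4) - 4*log(x - 1) + 2*log(x + 3) + 4*cos(3*x)/27.


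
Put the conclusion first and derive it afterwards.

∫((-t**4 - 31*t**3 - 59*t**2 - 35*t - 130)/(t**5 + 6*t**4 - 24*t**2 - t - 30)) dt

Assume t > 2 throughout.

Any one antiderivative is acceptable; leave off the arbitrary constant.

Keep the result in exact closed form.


The answer is -4*log(t - 2) - 2*log(t + 3) + 5*log(t + 5) + 2*atan(t).
Step 1. Decompose ∫((-t**4 - 31*t**3 - 59*t**2 - 35*t - 130)/(t**5 + 6*t**4 - 24*t**2 - t - 30)) dt by partial fractions, (-t**4 - 31*t**3 - 59*t**2 - 35*t - 130)/(t**5 + 6*t**4 - 24*t**2 - t - 30) = 2/(t**2 + 1) + 5/(t + 5) - 2/(t + 3) - 4/(t - 2): now ∫(-4/(t - 2)) dt + ∫(-2/(t + 3)) dt + ∫(5/(t + 5)) dt + ∫(2/(t**2 + 1)) dt.
Step 2. Evaluate the standard form [assuming t > -5]: now 5*log(t + 5) + ∫(-4/(t - 2)) dt + ∫(-2/(t + 3)) dt + ∫(2/(t**2 + 1)) dt.
Step 3. Evaluate the standard form [assuming t > 2]: now -4*log(t - 2) + 5*log(t + 5) + ∫(-2/(t + 3)) dt + ∫(2/(t**2 + 1)) dt.
Step 4. Evaluate the standard form [assuming t > -3]: now -4*log(t - 2) - 2*log(t + 3) + 5*log(t + 5) + ∫(2/(t**2 + 1)) dt.
Step 5. Evaluate the standard form: now -4*log(t - 2) - 2*log(t + 3) + 5*log(t + 5) + 2*atan(t).
Answer: -4*log(t - 2) - 2*log(t + 3) + 5*log(t + 5) + 2*atan(t).


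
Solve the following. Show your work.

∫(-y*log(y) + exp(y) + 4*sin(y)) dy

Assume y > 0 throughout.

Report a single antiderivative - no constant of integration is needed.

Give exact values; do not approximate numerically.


Step 1. Rewrite: now ∫(-y*log(y)) dy + ∫(exp(y)) dy + ∫(4*sin(y)) dy.
Step 2. Integrate ∫(-y*log(y)) dy by parts with u = log(y), dv = (-y) dy, so v = -y**2/2 [assuming y > 0]: now -y**2*log(y)/2 + ∫(y/2) dy + ∫(exp(y)) dy + ∫(4*sin(y)) dy.
Step 3. Evaluate the standard form: now -y**2*log(y)/2 + y**2/4 + ∫(exp(y)) dy + ∫(4*sin(y)) dy.
Step 4. Evaluate the standard form: now -y**2*log(y)/2 + y**2/4 + exp(y) + ∫(4*sin(y)) dy.
Step 5. Evaluate the standard form: now -y**2*log(y)/2 + y**2/4 + exp(y) - 4*cos(y).
Answer: -y**2*log(y)/2 + y**2/4 + exp(y) - 4*cos(y).


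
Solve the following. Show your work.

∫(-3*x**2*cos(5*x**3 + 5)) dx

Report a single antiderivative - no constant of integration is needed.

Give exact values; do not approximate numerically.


Step 1. Substitute u = x**3 + 1, turning ∫(-3*x**2*cos(5*x**3 + 5)) dx into ∫(-cos(5*u)) du: now ∫(-cos(5*u)) du.
Step 2. Evaluate the standard form: now -sin(5*u)/5.
Step 3. Substitute back u = x**3 + 1: now -sin(5*x**3 + 5)/5.
Answer: -sin(5*x**3 + 5)/5.


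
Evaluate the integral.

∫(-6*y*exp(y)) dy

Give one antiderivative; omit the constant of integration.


Answer: -6*y*exp(y) + 6*exp(y).


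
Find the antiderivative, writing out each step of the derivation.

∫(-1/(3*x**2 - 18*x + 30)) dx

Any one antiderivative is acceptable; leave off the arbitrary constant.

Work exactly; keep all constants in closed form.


Step 1. Substitute u = x - 3, turning ∫(-1/(3*x**2 - 18*x + 30)) dx into ∫(-1/(3*(u**2 + 1))) du: now ∫(-1/(3*(u**2 + 1))) du.
Step 2. Evaluate the standard form: now -atan(u)/3.
Step 3. Substitute back u = x - 3: now -atan(x - 3)/3.
Answer: -atan(x - 3)/3.


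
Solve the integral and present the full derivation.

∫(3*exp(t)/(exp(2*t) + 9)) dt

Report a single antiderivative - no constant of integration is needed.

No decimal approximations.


Step 1. Substitute u = exp(t), turning ∫(3*exp(t)/(exp(2*t) + 9)) dt into ∫(3/(u**2 + 9)) du: now ∫(3/(u**2 + 9)) du.
Step 2. Evaluate the standard form: now atan(u/3).
Step 3. Substitute back u = exp(t): now atan(exp(t)/3).
Answer: atan(exp(t)/3).


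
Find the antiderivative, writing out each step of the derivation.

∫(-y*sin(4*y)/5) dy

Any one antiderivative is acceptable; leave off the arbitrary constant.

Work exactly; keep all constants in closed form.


Step 1. Integrate ∫(-y*sin(4*y)/5) dy by parts with u = y, dv = (-sin(4*y)/5) dy, so v = cos(4*y)/20: now y*cos(4*y)/20 + ∫(-cos(4*y)/20) dy.
Step 2. Evaluate the standard form: now y*cos(4*y)/20 - sin(4*y)/80.
Answer: y*cos(4*y)/20 - sin(4*y)/80.


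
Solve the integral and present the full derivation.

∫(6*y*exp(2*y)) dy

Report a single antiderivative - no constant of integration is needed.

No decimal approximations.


Step 1. Integrate ∫(6*y*exp(2*y)) dy by parts with u = y, dv = (6*exp(2*y)) dy, so v = 3*exp(2*y): now 3*y*exp(2*y) + ∫(-3*exp(2*y)) dy.
Step 2. Evaluate the standard form: now 3*y*exp(2*y) - 3*exp(2*y)/2.
Answer: 3*y*exp(2*y) - 3*exp(2*y)/2.


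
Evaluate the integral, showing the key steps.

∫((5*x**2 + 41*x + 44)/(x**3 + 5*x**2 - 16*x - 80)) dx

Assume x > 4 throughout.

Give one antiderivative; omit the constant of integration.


Step 1. Decompose ∫((5*x**2 + 41*x + 44)/(x**3 + 5*x**2 - 16*x - 80)) dx by partial fractions, (5*x**2 + 41*x + 44)/(x**3 + 5*x**2 - 16*x - 80) = -4/(x + 5) + 5/(x + 4) + 4/(x - 4): now ∫(4/(x - 4)) dx + ∫(5/(x + 4)) dx + ∫(-4/(x + 5)) dx.
Step 2. Evaluate the standard form [assuming x > 4]: now 4*log(x - 4) + ∫(5/(x + 4)) dx + ∫(-4/(x + 5)) dx.
Step 3. Evaluate the standard form [assuming x > -5]: now 4*log(x - 4) - 4*log(x + 5) + ∫(5/(x + 4)) dx.
Step 4. Evaluate the standard form [assuming x > -4]: now 4*log(x - 4) + 5*log(x + 4) - 4*log(x + 5).
Answer: 4*log(x - 4) + 5*log(x + 4) - 4*log(x + 5).


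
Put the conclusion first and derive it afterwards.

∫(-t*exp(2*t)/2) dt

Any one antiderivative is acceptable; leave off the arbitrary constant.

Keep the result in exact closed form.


The answer is -t*exp(2*t)/4 + exp(2*t)/8.
Step 1. Integrate ∫(-t*exp(2*t)/2) dt by parts with u = t, dv = (-exp(2*t)/2) dt, so v = -exp(2*t)/4: now -t*exp(2*t)/4 + ∫(exp(2*t)/4) dt.
Step 2. Evaluate the standard form: now -t*exp(2*t)/4 + exp(2*t)/8.
Answer: -t*exp(2*t)/4 + exp(2*t)/8.


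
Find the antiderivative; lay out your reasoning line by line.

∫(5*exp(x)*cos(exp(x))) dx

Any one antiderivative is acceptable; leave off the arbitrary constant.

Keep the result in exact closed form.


Step 1. Substitute u = exp(x), turning ∫(5*exp(x)*cos(exp(x))) dx into ∫(5*cos(u)) du: now ∫(5*cos(u)) du.
Step 2. Evaluate the standard form: now 5*sin(u).
Step 3. Substitute back u = exp(x): now 5*sin(exp(x)).
Answer: 5*sin(exp(x)).


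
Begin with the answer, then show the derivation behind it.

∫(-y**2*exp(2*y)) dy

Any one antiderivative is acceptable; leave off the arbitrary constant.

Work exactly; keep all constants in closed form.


The answer is -y**2*exp(2*y)/2 + y*exp(2*y)/2 - exp(2*y)/4.
Step 1. Integrate ∫(-y**2*exp(2*y)) dy by parts with u = y**2, dv = (-exp(2*y)) dy, so v = -exp(2*y)/2: now -y**2*exp(2*y)/2 + ∫(y*exp(2*y)) dy.
Step 2. Integrate ∫(y*exp(2*y)) dy by parts with u = y, dv = (exp(2*y)) dy, so v = exp(2*y)/2: now -y**2*exp(2*y)/2 + y*exp(2*y)/2 + ∫(-exp(2*y)/2) dy.
Step 3. Evaluate the standard form: now -y**2*exp(2*y)/2 + y*exp(2*y)/2 - exp(2*y)/4.
Answer: -y**2*exp(2*y)/2 + y*exp(2*y)/2 - exp(2*y)/4.


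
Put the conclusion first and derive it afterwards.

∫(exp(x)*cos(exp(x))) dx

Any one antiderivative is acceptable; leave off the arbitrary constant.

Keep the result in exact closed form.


The answer is sin(exp(x)).
Step 1. Substitute u = exp(x), turning ∫(exp(x)*cos(exp(x))) dx into ∫(cos(u)) du: now ∫(cos(u)) du.
Step 2. Evaluate the standard form: now sin(u).
Step 3. Substitute back u = exp(x): now sin(exp(x)).
Answer: sin(exp(x)).


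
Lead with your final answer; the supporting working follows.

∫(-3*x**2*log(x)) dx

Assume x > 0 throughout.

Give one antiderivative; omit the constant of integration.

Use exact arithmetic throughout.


The answer is -x**3*log(x) + x**3/3.
Step 1. Integrate ∫(-3*x**2*log(x)) dx by parts with u = log(x), dv = (-3*x**2) dx, so v = -x**3 [assuming x > 0]: now -x**3*log(x) + ∫(x**2) dx.
Step 2. Evaluate the standard form: now -x**3*log(x) + x**3/3.
Answer: -x**3*log(x) + x**3/3.


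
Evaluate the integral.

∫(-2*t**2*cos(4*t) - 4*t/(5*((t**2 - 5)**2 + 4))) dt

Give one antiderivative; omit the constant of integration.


Answer: -t**2*sin(4*t)/2 - t*cos(4*t)/4 + sin(4*t)/16 - atan(t**2/2 - 5/2)/5.


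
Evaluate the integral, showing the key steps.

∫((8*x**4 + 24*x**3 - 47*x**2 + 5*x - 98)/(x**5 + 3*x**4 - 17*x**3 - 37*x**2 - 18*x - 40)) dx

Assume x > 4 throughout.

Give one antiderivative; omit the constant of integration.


Step 1. Decompose ∫((8*x**4 + 24*x**3 - 47*x**2 + 5*x - 98)/(x**5 + 3*x**4 - 17*x**3 - 37*x**2 - 18*x - 40)) dx by partial fractions, (8*x**4 + 24*x**3 - 47*x**2 + 5*x - 98)/(x**5 + 3*x**4 - 17*x**3 - 37*x**2 - 18*x - 40) = 1/(x**2 + 1) + 1/(x + 5) + 4/(x + 2) + 3/(x - 4): now ∫(3/(x - 4)) dx + ∫(4/(x + 2)) dx + ∫(1/(x + 5)) dx + ∫(1/(x**2 + 1)) dx.
Step 2. Evaluate the standard form [assuming x > 4]: now 3*log(x - 4) + ∫(4/(x + 2)) dx + ∫(1/(x + 5)) dx + ∫(1/(x**2 + 1)) dx.
Step 3. Evaluate the standard form [assuming x > -5]: now 3*log(x - 4) + log(x + 5) + ∫(4/(x + 2)) dx + ∫(1/(x**2 + 1)) dx.
Step 4. Evaluate the standard form [assuming x > -2]: now 3*log(x - 4) + 4*log(x + 2) + log(x + 5) + ∫(1/(x**2 + 1)) dx.
Step 5. Evaluate the standard form: now 3*log(x - 4) + 4*log(x + 2) + log(x + 5) + atan(x).
Answer: 3*log(x - 4) + 4*log(x + 2) + log(x + 5) + atan(x).


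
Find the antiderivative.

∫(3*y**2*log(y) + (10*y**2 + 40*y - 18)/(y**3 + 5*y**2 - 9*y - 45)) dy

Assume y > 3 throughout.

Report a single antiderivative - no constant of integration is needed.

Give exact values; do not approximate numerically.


Answer: y**3*log(y) - y**3/3 + 4*log(y - 3) + 4*log(y + 3) + 2*log(y + 5).


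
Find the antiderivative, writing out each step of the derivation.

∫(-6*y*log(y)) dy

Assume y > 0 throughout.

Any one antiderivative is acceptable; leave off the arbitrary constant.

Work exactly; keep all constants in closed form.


Step 1. Integrate ∫(-6*y*log(y)) dy by parts with u = log(y), dv = (-6*y) dy, so v = -3*y**2 [assuming y > 0]: now -3*y**2*log(y) + ∫(3*y) dy.
Step 2. Evaluate the standard form: now -3*y**2*log(y) + 3*y**2/2.
Answer: -3*y**2*log(y) + 3*y**2/2.


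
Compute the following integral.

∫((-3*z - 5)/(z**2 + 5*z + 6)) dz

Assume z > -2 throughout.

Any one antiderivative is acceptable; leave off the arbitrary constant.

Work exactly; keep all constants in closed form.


Answer: log(z + 2) - 4*log(z + 3).


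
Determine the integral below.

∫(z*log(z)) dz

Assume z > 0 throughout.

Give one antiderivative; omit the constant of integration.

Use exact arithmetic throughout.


Answer: z**2*log(z)/2 - z**2/4.


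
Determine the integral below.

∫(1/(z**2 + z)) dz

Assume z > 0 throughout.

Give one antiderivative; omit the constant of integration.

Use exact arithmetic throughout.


Answer: log(z) - log(z + 1).


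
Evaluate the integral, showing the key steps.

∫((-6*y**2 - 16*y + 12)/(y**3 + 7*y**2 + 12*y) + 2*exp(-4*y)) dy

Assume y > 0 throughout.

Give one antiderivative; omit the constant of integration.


Step 1. Rewrite: now ∫((-6*y**2 - 16*y + 12)/(y**3 + 7*y**2 + 12*y)) dy + ∫(2*exp(-4*y)) dy.
Step 2. Decompose ∫((-6*y**2 - 16*y + 12)/(y**3 + 7*y**2 + 12*y)) dy by partial fractions, (-6*y**2 - 16*y + 12)/(y**3 + 7*y**2 + 12*y) = -5/(y + 4) - 2/(y + 3) + 1/y: now ∫(1/y) dy + ∫(-2/(y + 3)) dy + ∫(-5/(y + 4)) dy + ∫(2*exp(-4*y)) dy.
Step 3. Evaluate the standard form [assuming y > 0]: now log(y) + ∫(-2/(y + 3)) dy + ∫(-5/(y + 4)) dy + ∫(2*exp(-4*y)) dy.
Step 4. Evaluate the standard form [assuming y > -4]: now log(y) - 5*log(y + 4) + ∫(-2/(y + 3)) dy + ∫(2*exp(-4*y)) dy.
Step 5. Evaluate the standard form [assuming y > -3]: now log(y) - 2*log(y + 3) - 5*log(y + 4) + ∫(2*exp(-4*y)) dy.
Step 6. Evaluate the standard form: now log(y) - 2*log(y + 3) - 5*log(y + 4) - exp(-4*y)/2.
Answer: log(y) - 2*log(y + 3) - 5*log(y + 4) - exp(-4*y)/2.


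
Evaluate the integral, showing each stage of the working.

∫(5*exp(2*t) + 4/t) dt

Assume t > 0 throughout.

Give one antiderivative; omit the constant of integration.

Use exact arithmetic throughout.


Step 1. Rewrite: now ∫(4/t) dt + ∫(5*exp(2*t)) dt.
Step 2. Evaluate the standard form [assuming t > 0]: now 4*log(t) + ∫(5*exp(2*t)) dt.
Step 3. Evaluate the standard form: now 5*exp(2*t)/2 + 4*log(t).
Answer: 5*exp(2*t)/2 + 4*log(t).


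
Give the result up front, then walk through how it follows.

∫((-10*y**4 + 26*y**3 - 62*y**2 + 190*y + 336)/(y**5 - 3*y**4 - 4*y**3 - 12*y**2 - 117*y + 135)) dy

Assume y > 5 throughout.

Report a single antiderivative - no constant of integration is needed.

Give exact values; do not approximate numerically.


The answer is -3*log(y - 5) - 3*log(y - 1) - 4*log(y + 3) + 2*atan(y/3)/3.
Step 1. Decompose ∫((-10*y**4 + 26*y**3 - 62*y**2 + 190*y + 336)/(y**5 - 3*y**4 - 4*y**3 - 12*y**2 - 117*y + 135)) dy by partial fractions, (-10*y**4 + 26*y**3 - 62*y**2 + 190*y + 336)/(y**5 - 3*y**4 - 4*y**3 - 12*y**2 - 117*y + 135) = 2/(y**2 + 9) - 4/(y + 3) - 3/(y - 1) - 3/(y - 5): now ∫(-3/(y - 5)) dy + ∫(-3/(y - 1)) dy + ∫(-4/(y + 3)) dy + ∫(2/(y**2 + 9)) dy.
Step 2. Evaluate the standard form [assuming y > 5]: now -3*log(y - 5) + ∫(-3/(y - 1)) dy + ∫(-4/(y + 3)) dy + ∫(2/(y**2 + 9)) dy.
Step 3. Evaluate the standard form [assuming y > 1]: now -3*log(y - 5) - 3*log(y - 1) + ∫(-4/(y + 3)) dy + ∫(2/(y**2 + 9)) dy.
Step 4. Evaluate the standard form [assuming y > -3]: now -3*log(y - 5) - 3*log(y - 1) - 4*log(y + 3) + ∫(2/(y**2 + 9)) dy.
Step 5. Evaluate the standard form: now -3*log(y - 5) - 3*log(y - 1) - 4*log(y + 3) + 2*atan(y/3)/3.
Answer: -3*log(y - 5) - 3*log(y - 1) - 4*log(y + 3) + 2*atan(y/3)/3.


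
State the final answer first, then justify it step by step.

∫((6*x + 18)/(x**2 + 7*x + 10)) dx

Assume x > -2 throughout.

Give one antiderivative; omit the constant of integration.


The answer is 2*log(x + 2) + 4*log(x + 5).
Step 1. Decompose ∫((6*x + 18)/(x**2 + 7*x + 10)) dx by partial fractions, (6*x + 18)/(x**2 + 7*x + 10) = 4/(x + 5) + 2/(x + 2): now ∫(2/(x + 2)) dx + ∫(4/(x + 5)) dx.
Step 2. Evaluate the standard form [assuming x > -2]: now 2*log(x + 2) + ∫(4/(x + 5)) dx.
Step 3. Evaluate the standard form [assuming x > -5]: now 2*log(x + 2) + 4*log(x + 5).
Answer: 2*log(x + 2) + 4*log(x + 5).


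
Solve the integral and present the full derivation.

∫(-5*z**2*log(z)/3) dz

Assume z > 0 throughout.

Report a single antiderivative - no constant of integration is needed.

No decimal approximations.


Step 1. Integrate ∫(-5*z**2*log(z)/3) dz by parts with u = log(z), dv = (-5*z**2/3) dz, so v = -5*z**3/9 [assuming z > 0]: now -5*z**3*log(z)/9 + ∫(5*z**2/9) dz.
Step 2. Evaluate the standard form: now -5*z**3*log(z)/9 + 5*z**3/27.
Answer: -5*z**3*log(z)/9 + 5*z**3/27.


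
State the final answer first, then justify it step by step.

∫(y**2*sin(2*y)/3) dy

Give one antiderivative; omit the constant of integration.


The answer is -y**2*cos(2*y)/6 + y*sin(2*y)/6 + cos(2*y)/12.
Step 1. Integrate ∫(y**2*sin(2*y)/3) dy by parts with u = y**2, dv = (sin(2*y)/3) dy, so v = -cos(2*y)/6: now -y**2*cos(2*y)/6 + ∫(y*cos(2*y)/3) dy.
Step 2. Integrate ∫(y*cos(2*y)/3) dy by parts with u = y, dv = (cos(2*y)/3) dy, so v = sin(2*y)/6: now -y**2*cos(2*y)/6 + y*sin(2*y)/6 + ∫(-sin(2*y)/6) dy.
Step 3. Evaluate the standard form: now -y**2*cos(2*y)/6 + y*sin(2*y)/6 + cos(2*y)/12.
Answer: -y**2*cos(2*y)/6 + y*sin(2*y)/6 + cos(2*y)/12.
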